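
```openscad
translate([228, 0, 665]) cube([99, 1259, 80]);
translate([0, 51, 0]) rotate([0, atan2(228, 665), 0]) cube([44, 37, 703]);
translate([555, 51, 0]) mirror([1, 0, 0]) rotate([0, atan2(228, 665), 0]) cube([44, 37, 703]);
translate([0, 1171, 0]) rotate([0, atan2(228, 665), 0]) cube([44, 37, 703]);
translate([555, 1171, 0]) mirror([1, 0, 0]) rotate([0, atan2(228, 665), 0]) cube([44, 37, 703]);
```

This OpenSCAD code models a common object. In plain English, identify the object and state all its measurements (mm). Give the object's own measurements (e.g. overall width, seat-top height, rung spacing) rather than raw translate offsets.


A sawhorse. A 99×1259×80 mm beam (x, y, z) sits on two A-frame leg pairs. Each pair is two raked legs of 44×37 mm section (37 mm along y) splaying symmetrically in x. Each leg rises 665 mm vertically over 228 mm of horizontal reach and is 703 mm long along its own axis. Every leg's outer bottom edge rests on the floor and its outer top edge meets a bottom edge of the beam — the left legs (tilting toward +x) meet the beam's −x bottom edge, the right legs (their mirror images, tilting toward −x) meet its +x bottom edge — so the leg tops tuck under the beam, the beam's underside is 665 mm above the floor, and the feet are 555 mm apart outside-to-outside with the beam centred between them. The two leg pairs are set in 51 mm from either end of the beam.


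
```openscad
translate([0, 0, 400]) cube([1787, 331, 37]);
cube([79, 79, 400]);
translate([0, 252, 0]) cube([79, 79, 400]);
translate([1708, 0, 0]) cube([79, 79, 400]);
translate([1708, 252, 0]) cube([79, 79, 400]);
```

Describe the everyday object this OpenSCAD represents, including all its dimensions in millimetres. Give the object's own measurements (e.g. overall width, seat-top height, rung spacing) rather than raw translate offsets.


A bench: a 1787×331 mm seat slab, 37 mm thick, top at z = 437 mm, on four 79×79 mm square legs flush with the seat corners and standing on z = 0.


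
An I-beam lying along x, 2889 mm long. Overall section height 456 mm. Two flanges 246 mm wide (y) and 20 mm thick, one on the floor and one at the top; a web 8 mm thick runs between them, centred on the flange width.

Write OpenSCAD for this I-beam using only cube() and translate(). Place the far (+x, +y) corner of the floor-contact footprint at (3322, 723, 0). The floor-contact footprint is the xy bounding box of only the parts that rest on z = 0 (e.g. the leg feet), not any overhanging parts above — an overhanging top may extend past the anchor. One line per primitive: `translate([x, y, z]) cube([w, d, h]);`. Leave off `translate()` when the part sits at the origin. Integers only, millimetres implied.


translate([433, 477, 0]) cube([2889, 246, 20]);
translate([433, 596, 20]) cube([2889, 8, 416]);
translate([433, 477, 436]) cube([2889, 246, 20]);


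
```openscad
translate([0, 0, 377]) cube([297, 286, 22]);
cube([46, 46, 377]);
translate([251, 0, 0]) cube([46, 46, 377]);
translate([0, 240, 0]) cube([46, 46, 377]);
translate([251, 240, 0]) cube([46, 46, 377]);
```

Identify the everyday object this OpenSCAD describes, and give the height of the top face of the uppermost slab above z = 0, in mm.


A stool. The seat height is 399 mm.

A 297×286×22 slab at z = 377 on four corner posts — a stool. The seat top is 377 + 22 = 399 mm.


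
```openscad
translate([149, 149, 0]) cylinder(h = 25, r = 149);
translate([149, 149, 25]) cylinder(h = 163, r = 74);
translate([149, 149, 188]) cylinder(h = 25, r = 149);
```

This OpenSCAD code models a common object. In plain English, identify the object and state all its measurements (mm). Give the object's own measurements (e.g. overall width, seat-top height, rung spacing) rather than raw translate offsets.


A spool: two coaxial disc flanges of radius 149 mm and thickness 25 mm, joined by a core cylinder of radius 74 mm and height 163 mm. The lower flange rests on z = 0 and the three cylinders share a vertical axis.


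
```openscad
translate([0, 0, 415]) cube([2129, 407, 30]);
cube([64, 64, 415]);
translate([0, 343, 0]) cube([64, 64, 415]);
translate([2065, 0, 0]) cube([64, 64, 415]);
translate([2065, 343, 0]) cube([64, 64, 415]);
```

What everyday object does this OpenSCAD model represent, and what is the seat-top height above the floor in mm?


A bench. The seat-top height is 445 mm.

A long slab on four corner posts — a bench. The slab sits at z = 415 with thickness 30, so the top is 415 + 30 = 445 mm.


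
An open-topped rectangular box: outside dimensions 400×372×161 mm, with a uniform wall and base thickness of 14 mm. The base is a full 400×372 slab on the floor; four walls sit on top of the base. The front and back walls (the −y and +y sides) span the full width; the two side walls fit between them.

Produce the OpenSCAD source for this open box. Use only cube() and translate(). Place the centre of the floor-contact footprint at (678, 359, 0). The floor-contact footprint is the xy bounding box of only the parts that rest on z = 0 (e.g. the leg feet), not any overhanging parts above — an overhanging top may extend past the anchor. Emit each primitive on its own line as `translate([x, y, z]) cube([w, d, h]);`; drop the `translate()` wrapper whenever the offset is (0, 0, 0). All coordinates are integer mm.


translate([478, 173, 0]) cube([400, 372, 14]);
translate([478, 173, 14]) cube([400, 14, 147]);
translate([478, 531, 14]) cube([400, 14, 147]);
translate([478, 187, 14]) cube([14, 344, 147]);
translate([864, 187, 14]) cube([14, 344, 147]);


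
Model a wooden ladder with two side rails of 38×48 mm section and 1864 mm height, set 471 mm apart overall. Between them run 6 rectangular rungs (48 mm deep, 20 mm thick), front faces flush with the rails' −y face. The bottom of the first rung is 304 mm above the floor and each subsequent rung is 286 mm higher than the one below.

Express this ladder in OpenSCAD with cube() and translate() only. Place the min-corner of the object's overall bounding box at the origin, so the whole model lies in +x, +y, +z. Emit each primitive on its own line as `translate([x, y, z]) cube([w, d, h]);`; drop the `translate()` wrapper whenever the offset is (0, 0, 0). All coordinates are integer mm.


cube([38, 48, 1864]);
translate([433, 0, 0]) cube([38, 48, 1864]);
translate([38, 0, 304]) cube([395, 48, 20]);
translate([38, 0, 590]) cube([395, 48, 20]);
translate([38, 0, 876]) cube([395, 48, 20]);
translate([38, 0, 1162]) cube([395, 48, 20]);
translate([38, 0, 1448]) cube([395, 48, 20]);
translate([38, 0, 1734]) cube([395, 48, 20]);


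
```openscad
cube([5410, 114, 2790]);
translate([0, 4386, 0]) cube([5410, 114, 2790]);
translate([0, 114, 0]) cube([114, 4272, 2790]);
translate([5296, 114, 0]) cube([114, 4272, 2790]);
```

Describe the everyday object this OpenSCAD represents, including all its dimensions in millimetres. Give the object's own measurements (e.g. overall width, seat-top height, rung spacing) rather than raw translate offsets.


The wall frame of a small rectangular building: four walls, each 2790 mm tall and 114 mm thick, enclosing a footprint 5410 mm (x) by 4500 mm (y) outside-to-outside, with no floor or roof. The front and back walls (the −y and +y sides) span the full width; the two side walls fit between them.


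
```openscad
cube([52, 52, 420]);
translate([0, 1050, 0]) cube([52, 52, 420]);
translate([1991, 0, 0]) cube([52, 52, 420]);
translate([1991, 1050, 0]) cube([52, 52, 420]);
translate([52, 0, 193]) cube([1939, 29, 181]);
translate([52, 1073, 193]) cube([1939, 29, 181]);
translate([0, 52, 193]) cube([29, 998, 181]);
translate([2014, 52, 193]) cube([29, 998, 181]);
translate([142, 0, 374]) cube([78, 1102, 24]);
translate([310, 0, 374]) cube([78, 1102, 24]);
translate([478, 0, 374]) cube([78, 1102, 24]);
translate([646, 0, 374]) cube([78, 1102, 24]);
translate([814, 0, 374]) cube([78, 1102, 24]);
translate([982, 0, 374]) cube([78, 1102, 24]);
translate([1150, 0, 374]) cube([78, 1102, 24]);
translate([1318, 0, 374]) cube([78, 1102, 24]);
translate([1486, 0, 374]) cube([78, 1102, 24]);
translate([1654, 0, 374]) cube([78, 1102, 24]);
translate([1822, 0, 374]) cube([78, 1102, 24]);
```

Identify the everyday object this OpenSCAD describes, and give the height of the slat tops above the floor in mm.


A bed frame. The slat-top height is 398 mm.

Four posts, four rails, and a row of slats — a bed frame. Slats sit on the rails at z = 193 + 181 = 374; with slat thickness 24, the top is 398 mm.


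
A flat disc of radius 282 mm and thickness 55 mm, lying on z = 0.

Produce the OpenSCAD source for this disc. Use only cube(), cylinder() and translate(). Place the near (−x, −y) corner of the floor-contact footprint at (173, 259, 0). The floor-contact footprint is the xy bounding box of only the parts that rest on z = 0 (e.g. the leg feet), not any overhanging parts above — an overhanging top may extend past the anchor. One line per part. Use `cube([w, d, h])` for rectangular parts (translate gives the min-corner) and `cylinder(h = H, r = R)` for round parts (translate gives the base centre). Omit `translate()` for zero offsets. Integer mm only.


translate([455, 541, 0]) cylinder(h = 55, r = 282);


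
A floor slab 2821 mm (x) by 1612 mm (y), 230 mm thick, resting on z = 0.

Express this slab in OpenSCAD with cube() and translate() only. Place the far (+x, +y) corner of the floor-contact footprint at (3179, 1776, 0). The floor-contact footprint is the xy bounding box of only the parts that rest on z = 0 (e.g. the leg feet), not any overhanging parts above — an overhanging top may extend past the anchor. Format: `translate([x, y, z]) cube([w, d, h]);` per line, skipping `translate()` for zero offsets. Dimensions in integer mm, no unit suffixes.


translate([358, 164, 0]) cube([2821, 1612, 230]);


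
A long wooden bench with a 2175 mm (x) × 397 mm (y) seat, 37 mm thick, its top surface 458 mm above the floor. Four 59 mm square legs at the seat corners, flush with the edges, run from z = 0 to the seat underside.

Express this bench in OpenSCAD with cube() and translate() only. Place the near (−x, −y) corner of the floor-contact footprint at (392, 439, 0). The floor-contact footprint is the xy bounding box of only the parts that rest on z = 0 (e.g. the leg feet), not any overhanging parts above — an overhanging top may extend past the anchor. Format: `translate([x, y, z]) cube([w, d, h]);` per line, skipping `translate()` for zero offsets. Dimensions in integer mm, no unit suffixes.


translate([392, 439, 421]) cube([2175, 397, 37]);
translate([392, 439, 0]) cube([59, 59, 421]);
translate([392, 777, 0]) cube([59, 59, 421]);
translate([2508, 439, 0]) cube([59, 59, 421]);
translate([2508, 777, 0]) cube([59, 59, 421]);


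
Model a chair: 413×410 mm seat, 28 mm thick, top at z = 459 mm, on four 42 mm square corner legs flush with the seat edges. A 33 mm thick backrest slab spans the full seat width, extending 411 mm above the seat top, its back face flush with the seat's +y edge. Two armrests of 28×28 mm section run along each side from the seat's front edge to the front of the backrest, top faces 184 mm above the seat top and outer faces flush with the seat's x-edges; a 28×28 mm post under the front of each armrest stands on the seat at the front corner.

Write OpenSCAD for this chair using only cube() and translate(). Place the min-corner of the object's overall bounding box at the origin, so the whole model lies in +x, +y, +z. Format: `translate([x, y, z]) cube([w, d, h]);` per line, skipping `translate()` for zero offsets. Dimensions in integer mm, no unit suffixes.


translate([0, 0, 431]) cube([413, 410, 28]);
cube([42, 42, 431]);
translate([371, 0, 0]) cube([42, 42, 431]);
translate([0, 368, 0]) cube([42, 42, 431]);
translate([371, 368, 0]) cube([42, 42, 431]);
translate([0, 377, 459]) cube([413, 33, 411]);
translate([0, 0, 615]) cube([28, 377, 28]);
translate([385, 0, 615]) cube([28, 377, 28]);
translate([0, 0, 459]) cube([28, 28, 156]);
translate([385, 0, 459]) cube([28, 28, 156]);


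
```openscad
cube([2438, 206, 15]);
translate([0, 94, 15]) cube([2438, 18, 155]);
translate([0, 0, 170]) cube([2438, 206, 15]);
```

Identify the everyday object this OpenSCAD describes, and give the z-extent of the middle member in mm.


An I-beam. The web height is 155 mm.

Two wide flanges with a thin centred web — an I-beam. Overall 185 mm minus two 15 mm flanges gives a web of 185 − 2·15 = 155 mm.


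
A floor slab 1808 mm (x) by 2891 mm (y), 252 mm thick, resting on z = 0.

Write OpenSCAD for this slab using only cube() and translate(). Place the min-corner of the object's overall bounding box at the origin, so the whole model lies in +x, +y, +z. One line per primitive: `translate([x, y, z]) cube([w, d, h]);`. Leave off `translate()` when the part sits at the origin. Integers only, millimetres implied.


cube([1808, 2891, 252]);


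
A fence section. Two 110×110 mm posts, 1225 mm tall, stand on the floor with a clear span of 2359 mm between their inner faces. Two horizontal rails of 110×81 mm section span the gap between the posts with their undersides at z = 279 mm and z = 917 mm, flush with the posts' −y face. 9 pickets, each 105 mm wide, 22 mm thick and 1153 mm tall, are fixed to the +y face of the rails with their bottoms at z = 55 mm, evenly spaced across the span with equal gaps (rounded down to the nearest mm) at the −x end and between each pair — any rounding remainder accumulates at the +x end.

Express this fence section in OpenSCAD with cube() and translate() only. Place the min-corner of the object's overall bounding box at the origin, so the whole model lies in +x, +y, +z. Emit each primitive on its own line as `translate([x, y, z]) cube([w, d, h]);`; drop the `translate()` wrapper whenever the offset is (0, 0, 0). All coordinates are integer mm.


cube([110, 110, 1225]);
translate([2469, 0, 0]) cube([110, 110, 1225]);
translate([110, 0, 279]) cube([2359, 110, 81]);
translate([110, 0, 917]) cube([2359, 110, 81]);
translate([251, 110, 55]) cube([105, 22, 1153]);
translate([497, 110, 55]) cube([105, 22, 1153]);
translate([743, 110, 55]) cube([105, 22, 1153]);
translate([989, 110, 55]) cube([105, 22, 1153]);
translate([1235, 110, 55]) cube([105, 22, 1153]);
translate([1481, 110, 55]) cube([105, 22, 1153]);
translate([1727, 110, 55]) cube([105, 22, 1153]);
translate([1973, 110, 55]) cube([105, 22, 1153]);
translate([2219, 110, 55]) cube([105, 22, 1153]);


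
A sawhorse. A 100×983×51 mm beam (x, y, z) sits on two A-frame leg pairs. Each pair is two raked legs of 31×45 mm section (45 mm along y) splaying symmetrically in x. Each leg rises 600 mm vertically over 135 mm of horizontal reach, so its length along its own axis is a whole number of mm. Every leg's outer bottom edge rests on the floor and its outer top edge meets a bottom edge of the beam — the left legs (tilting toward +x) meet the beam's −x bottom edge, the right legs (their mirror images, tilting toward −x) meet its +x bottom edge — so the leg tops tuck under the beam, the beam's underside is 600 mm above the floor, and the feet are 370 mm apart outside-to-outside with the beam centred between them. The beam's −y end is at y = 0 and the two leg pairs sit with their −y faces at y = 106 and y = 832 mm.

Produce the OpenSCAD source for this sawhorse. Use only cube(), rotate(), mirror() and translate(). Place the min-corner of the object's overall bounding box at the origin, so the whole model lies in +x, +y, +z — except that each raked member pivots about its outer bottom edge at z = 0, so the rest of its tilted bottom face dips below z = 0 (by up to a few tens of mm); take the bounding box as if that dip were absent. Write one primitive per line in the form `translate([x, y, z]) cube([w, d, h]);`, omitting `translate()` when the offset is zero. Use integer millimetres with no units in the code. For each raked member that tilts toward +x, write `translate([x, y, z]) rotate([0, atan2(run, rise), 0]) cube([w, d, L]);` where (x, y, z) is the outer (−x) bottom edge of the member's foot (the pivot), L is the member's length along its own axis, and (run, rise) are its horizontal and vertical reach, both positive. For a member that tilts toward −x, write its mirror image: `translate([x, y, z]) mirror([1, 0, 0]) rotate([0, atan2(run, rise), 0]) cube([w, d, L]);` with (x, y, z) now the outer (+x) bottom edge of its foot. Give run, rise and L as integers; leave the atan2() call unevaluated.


// leg length = √(135² + 600²) = 615
// right-leg outer foot x = 2·135 + 100 = 370
// beam min-corner = (135, 0, 600)
translate([135, 0, 600]) cube([100, 983, 51]);
translate([0, 106, 0]) rotate([0, atan2(135, 600), 0]) cube([31, 45, 615]);
translate([370, 106, 0]) mirror([1, 0, 0]) rotate([0, atan2(135, 600), 0]) cube([31, 45, 615]);
translate([0, 832, 0]) rotate([0, atan2(135, 600), 0]) cube([31, 45, 615]);
translate([370, 832, 0]) mirror([1, 0, 0]) rotate([0, atan2(135, 600), 0]) cube([31, 45, 615]);


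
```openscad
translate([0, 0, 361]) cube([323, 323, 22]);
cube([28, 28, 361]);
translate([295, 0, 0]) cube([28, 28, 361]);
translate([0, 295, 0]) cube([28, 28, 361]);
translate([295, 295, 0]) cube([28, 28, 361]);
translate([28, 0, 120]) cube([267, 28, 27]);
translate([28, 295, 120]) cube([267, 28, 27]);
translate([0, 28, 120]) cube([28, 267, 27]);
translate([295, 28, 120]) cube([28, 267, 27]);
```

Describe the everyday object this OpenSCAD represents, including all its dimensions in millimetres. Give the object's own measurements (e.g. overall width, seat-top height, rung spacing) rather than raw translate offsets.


A simple wooden stool: a rectangular seat 323 mm (x) by 323 mm (y), 22 mm thick, top face at z = 383 mm, on four square legs, each 28×28 mm in cross-section. The legs rest on z = 0, each flush with a corner of the seat. Four stretchers, 28 mm wide and 27 mm tall, connect adjacent legs with their undersides at z = 120 mm, each running between the inner faces of the legs it joins and aligned with the legs' outer faces on the other axis.


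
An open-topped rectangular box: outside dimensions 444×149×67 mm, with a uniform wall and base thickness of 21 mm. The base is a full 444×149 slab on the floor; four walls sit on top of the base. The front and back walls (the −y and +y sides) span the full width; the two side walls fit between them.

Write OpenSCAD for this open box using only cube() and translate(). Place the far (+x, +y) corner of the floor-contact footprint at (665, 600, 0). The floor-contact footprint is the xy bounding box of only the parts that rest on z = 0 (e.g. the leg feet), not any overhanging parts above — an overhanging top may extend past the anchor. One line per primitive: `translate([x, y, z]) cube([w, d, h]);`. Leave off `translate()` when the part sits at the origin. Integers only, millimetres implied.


translate([221, 451, 0]) cube([444, 149, 21]);
translate([221, 451, 21]) cube([444, 21, 46]);
translate([221, 579, 21]) cube([444, 21, 46]);
translate([221, 472, 21]) cube([21, 107, 46]);
translate([644, 472, 21]) cube([21, 107, 46]);


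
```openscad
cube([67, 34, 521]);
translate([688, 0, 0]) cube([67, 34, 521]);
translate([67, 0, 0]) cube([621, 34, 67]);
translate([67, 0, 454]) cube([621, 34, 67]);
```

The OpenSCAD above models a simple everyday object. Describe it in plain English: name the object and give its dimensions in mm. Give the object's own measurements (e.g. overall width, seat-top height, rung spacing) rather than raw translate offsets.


A rectangular picture frame lying in the x–z plane (depth along y). The opening is 621 mm wide (x) by 387 mm tall (z), surrounded by a border 67 mm wide on all four sides. The frame is 34 mm deep and is made of two full-height vertical stiles with two horizontal rails fitted between them.


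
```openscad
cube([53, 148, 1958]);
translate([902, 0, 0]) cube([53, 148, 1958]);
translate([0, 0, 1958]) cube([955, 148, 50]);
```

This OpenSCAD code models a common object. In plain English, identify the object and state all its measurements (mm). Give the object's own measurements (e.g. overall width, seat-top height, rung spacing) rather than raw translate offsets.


A door frame. The clear opening is 849 mm wide and 1958 mm high. Two 53 mm wide jambs, 148 mm deep, stand either side of the opening from the floor to the top of the opening. A 50 mm thick head sits across the top of both jambs, spanning the full outside width of the frame.


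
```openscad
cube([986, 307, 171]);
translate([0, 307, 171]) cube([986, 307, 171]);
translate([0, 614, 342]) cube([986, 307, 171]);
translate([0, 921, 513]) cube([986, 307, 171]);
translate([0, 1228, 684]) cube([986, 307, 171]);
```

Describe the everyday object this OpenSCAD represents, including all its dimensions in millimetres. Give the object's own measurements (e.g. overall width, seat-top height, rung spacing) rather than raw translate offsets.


A straight staircase of 5 solid steps. Each step is 986 mm wide (x), 307 mm deep (y, the going) and 171 mm tall (the rise). The first step rests on the floor; each subsequent step sits one going further in +y and one rise higher in +z, directly behind and above the previous step with no overlap.


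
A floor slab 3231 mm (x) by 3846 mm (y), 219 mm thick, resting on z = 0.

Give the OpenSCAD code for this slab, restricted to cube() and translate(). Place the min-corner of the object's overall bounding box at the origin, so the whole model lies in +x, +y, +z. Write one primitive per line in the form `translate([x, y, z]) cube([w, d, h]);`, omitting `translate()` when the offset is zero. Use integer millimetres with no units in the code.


cube([3231, 3846, 219]);


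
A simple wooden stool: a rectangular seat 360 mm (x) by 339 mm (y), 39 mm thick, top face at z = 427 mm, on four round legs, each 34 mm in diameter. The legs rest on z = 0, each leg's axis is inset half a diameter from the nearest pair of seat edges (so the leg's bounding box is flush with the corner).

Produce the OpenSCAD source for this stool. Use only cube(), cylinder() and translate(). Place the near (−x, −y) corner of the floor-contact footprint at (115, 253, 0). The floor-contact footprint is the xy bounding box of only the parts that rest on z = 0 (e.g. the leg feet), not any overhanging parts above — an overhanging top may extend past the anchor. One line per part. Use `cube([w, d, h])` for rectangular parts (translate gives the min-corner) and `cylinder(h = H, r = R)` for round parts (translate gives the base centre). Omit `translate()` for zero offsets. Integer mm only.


// leg_h = 427 - 39 = 388
translate([115, 253, 388]) cube([360, 339, 39]);
translate([132, 270, 0]) cylinder(h = 388, r = 17);
translate([458, 270, 0]) cylinder(h = 388, r = 17);
translate([132, 575, 0]) cylinder(h = 388, r = 17);
translate([458, 575, 0]) cylinder(h = 388, r = 17);


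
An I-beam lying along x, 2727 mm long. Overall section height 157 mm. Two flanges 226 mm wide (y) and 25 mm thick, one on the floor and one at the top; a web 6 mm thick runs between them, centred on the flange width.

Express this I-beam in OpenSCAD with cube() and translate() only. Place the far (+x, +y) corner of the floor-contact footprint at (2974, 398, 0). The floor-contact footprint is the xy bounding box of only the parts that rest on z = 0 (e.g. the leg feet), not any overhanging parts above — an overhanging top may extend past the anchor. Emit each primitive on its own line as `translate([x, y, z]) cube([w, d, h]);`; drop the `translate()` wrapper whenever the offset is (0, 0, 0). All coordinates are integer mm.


translate([247, 172, 0]) cube([2727, 226, 25]);
translate([247, 282, 25]) cube([2727, 6, 107]);
translate([247, 172, 132]) cube([2727, 226, 25]);


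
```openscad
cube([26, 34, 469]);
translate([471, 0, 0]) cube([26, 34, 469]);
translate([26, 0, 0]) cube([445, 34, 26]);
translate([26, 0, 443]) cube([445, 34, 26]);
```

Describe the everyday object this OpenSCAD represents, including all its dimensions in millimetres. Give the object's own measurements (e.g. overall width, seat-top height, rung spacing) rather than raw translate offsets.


A rectangular picture frame lying in the x–z plane (depth along y). The opening is 445 mm wide (x) by 417 mm tall (z), surrounded by a border 26 mm wide on all four sides. The frame is 34 mm deep and is made of two full-height vertical stiles with two horizontal rails fitted between them.


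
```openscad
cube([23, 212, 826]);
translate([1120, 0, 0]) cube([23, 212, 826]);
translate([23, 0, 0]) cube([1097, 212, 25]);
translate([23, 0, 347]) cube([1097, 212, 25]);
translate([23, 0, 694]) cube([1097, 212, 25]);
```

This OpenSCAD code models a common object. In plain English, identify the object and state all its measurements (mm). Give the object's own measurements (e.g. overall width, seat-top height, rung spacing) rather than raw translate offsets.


An open bookshelf. Two side panels, each 23 mm thick, 212 mm deep and 826 mm tall, stand 1143 mm apart (outside-to-outside). Between them sit 3 shelves, each 25 mm thick and 212 mm deep, spanning the full gap between the sides. The bottom shelf rests on the floor (its underside at z = 0) and the clear gap between one shelf's top and the next shelf's underside is 322 mm.


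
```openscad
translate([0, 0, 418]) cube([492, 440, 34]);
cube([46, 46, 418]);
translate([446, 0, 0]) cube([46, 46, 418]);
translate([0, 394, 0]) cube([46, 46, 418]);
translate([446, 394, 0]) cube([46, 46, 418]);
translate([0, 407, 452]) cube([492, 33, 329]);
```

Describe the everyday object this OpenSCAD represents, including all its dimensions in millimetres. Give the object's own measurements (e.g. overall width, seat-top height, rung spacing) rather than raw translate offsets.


A chair. The seat is a 492×440×34 mm slab with its top at z = 452 mm, on four 46×46 mm corner legs (flush with the seat edges, standing on z = 0). A flat backrest 33 mm thick, 329 mm tall, spans the full seat width and rises from the seat top along its +y edge, rear face flush with the rear of the seat.


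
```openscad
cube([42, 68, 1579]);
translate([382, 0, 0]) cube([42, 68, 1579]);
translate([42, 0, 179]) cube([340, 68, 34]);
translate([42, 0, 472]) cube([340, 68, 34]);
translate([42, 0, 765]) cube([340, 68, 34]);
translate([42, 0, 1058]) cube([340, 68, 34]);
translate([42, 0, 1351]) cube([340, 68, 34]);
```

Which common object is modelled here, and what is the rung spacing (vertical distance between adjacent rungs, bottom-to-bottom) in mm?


A ladder. The rung spacing is 293 mm.

Two tall 42×68 posts with 5 short bars between them — a ladder. Adjacent rungs sit at z = 179 and z = 472, so the spacing is 472 − 179 = 293 mm.


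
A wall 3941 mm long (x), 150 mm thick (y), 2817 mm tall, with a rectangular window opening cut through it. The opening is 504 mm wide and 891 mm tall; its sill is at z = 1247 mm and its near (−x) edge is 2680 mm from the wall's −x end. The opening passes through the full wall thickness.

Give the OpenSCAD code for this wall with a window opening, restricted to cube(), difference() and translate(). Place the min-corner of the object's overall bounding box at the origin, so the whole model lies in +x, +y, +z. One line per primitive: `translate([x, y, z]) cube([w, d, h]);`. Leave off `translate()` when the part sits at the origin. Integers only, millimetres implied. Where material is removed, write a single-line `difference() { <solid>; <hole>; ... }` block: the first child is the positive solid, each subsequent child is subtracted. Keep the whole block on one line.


difference() { cube([3941, 150, 2817]); translate([2680, 0, 1247]) cube([504, 150, 891]); }


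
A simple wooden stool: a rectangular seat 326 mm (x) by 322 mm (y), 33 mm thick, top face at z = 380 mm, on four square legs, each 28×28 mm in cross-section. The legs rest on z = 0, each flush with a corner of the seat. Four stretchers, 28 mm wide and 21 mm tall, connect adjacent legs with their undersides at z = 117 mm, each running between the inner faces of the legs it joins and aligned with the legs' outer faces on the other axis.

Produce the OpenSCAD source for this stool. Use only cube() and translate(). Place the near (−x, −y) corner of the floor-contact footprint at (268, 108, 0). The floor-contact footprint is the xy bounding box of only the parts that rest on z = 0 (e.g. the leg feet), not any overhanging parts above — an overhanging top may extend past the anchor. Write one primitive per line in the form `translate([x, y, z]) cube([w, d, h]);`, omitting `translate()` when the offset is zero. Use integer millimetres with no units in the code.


// leg_h = 380 - 33 = 347
// stretcher span = 326 - 2*28 = 270
translate([268, 108, 347]) cube([326, 322, 33]);
translate([268, 108, 0]) cube([28, 28, 347]);
translate([566, 108, 0]) cube([28, 28, 347]);
translate([268, 402, 0]) cube([28, 28, 347]);
translate([566, 402, 0]) cube([28, 28, 347]);
translate([296, 108, 117]) cube([270, 28, 21]);
translate([296, 402, 117]) cube([270, 28, 21]);
translate([268, 136, 117]) cube([28, 266, 21]);
translate([566, 136, 117]) cube([28, 266, 21]);


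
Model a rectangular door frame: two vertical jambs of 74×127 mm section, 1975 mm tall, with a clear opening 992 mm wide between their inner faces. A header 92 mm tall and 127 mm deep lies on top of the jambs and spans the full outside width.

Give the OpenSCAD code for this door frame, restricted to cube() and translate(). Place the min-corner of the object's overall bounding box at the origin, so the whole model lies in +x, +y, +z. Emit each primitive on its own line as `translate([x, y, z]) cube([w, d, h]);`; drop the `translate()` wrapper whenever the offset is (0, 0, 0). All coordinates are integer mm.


cube([74, 127, 1975]);
translate([1066, 0, 0]) cube([74, 127, 1975]);
translate([0, 0, 1975]) cube([1140, 127, 92]);


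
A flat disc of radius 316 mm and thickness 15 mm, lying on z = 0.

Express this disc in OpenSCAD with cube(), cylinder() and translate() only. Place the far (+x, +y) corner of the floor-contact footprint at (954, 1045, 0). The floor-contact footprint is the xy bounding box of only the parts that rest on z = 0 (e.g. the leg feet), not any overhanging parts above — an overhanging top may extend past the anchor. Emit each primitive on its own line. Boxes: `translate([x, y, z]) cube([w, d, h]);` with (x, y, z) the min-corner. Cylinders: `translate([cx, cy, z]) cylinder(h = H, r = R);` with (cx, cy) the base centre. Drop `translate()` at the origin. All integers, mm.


translate([638, 729, 0]) cylinder(h = 15, r = 316);


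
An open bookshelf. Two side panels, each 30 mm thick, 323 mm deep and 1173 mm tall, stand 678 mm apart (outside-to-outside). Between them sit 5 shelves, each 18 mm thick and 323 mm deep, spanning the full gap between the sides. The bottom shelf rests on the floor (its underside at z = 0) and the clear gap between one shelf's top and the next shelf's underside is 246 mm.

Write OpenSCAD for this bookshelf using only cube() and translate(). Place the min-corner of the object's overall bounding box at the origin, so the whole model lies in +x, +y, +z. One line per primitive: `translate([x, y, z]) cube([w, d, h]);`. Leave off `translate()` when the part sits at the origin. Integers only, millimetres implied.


cube([30, 323, 1173]);
translate([648, 0, 0]) cube([30, 323, 1173]);
translate([30, 0, 0]) cube([618, 323, 18]);
translate([30, 0, 264]) cube([618, 323, 18]);
translate([30, 0, 528]) cube([618, 323, 18]);
translate([30, 0, 792]) cube([618, 323, 18]);
translate([30, 0, 1056]) cube([618, 323, 18]);


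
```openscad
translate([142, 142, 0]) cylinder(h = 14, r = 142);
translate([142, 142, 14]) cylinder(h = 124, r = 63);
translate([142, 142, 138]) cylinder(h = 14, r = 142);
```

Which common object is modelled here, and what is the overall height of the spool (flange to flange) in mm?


A spool. The overall height is 152 mm.

Three coaxial cylinders, large–small–large — a spool. Two 14 mm flanges and a 124 mm core give 14 + 124 + 14 = 152 mm.


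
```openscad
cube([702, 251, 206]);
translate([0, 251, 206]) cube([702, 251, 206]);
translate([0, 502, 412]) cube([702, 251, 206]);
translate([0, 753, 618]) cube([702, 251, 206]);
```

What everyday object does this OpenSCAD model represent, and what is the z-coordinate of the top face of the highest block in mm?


A staircase. The total rise is 824 mm.

4 identical blocks, each offset up and back from the previous — a staircase. Each step is 206 mm tall and there are 4 of them, so the total rise is 4 × 206 = 824 mm.


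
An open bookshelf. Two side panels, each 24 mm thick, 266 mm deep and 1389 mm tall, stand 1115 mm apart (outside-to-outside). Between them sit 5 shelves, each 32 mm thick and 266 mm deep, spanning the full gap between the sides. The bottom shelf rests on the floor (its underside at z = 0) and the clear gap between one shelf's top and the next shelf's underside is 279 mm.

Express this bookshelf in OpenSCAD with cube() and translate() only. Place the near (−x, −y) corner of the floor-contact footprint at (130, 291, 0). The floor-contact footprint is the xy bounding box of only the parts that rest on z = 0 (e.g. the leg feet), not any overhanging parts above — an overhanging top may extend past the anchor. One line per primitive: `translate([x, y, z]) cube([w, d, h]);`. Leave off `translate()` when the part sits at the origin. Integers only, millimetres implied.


translate([130, 291, 0]) cube([24, 266, 1389]);
translate([1221, 291, 0]) cube([24, 266, 1389]);
translate([154, 291, 0]) cube([1067, 266, 32]);
translate([154, 291, 311]) cube([1067, 266, 32]);
translate([154, 291, 622]) cube([1067, 266, 32]);
translate([154, 291, 933]) cube([1067, 266, 32]);
translate([154, 291, 1244]) cube([1067, 266, 32]);


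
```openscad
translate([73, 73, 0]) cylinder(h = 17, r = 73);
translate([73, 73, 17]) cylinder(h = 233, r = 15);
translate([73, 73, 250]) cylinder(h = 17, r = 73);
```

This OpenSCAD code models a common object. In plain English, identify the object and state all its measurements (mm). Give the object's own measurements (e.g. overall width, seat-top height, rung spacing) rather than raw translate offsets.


A spool: two coaxial disc flanges of radius 73 mm and thickness 17 mm, joined by a core cylinder of radius 15 mm and height 233 mm. The lower flange rests on z = 0 and the three cylinders share a vertical axis.


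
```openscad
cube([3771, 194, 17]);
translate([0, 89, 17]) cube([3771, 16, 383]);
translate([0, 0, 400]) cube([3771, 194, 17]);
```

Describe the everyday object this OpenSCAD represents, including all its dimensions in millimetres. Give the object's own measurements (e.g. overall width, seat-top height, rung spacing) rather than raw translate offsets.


An I-beam lying along x, 3771 mm long. Overall section height 417 mm. Two flanges 194 mm wide (y) and 17 mm thick, one on the floor and one at the top; a web 16 mm thick runs between them, centred on the flange width.


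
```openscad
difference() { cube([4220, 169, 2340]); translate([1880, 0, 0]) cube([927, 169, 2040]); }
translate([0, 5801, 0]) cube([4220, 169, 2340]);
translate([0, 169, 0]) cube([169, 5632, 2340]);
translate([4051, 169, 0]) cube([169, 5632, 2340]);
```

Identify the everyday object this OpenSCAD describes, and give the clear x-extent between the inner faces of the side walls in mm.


A single room. The interior width is 3882 mm.

Four walls enclosing a rectangle with a door in the front wall — a room. Outside width 4220 minus two 169 mm walls gives 3882 mm.


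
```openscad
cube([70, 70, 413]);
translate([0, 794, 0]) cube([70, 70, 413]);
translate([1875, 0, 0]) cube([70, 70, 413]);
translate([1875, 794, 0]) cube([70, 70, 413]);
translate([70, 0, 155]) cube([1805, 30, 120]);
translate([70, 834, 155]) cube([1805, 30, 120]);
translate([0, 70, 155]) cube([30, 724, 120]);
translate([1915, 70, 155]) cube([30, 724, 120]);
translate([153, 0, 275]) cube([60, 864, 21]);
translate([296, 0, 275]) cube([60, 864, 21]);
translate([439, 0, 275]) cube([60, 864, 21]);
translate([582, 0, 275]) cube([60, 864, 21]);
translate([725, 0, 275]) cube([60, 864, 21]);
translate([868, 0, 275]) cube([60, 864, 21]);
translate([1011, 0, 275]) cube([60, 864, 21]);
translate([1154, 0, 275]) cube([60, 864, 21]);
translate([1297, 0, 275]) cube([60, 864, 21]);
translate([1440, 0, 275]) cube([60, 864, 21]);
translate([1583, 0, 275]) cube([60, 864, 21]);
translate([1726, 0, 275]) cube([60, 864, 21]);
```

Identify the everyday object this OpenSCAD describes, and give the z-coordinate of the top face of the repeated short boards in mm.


A bed frame. The slat-top height is 296 mm.

Four posts, four rails, and a row of slats — a bed frame. Slats sit on the rails at z = 155 + 120 = 275; with slat thickness 21, the top is 296 mm.


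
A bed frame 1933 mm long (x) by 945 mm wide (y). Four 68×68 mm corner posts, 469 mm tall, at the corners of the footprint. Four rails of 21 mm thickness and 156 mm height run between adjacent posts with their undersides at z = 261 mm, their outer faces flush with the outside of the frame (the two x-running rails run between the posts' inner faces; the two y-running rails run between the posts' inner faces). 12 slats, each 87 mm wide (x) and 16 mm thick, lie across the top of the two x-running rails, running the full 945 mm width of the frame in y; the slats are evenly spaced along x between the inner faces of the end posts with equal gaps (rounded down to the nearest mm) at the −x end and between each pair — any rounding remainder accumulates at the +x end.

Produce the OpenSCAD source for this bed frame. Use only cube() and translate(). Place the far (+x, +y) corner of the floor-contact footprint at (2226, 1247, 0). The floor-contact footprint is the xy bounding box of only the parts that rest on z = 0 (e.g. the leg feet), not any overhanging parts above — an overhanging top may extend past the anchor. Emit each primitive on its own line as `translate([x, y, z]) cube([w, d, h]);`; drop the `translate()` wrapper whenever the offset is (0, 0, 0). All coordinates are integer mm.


// slat z = rail_z + rail_h = 261 + 156 = 417
// slat gap = ⌊(1797 − 12·87) / 13⌋ = 57
translate([293, 302, 0]) cube([68, 68, 469]);
translate([293, 1179, 0]) cube([68, 68, 469]);
translate([2158, 302, 0]) cube([68, 68, 469]);
translate([2158, 1179, 0]) cube([68, 68, 469]);
translate([361, 302, 261]) cube([1797, 21, 156]);
translate([361, 1226, 261]) cube([1797, 21, 156]);
translate([293, 370, 261]) cube([21, 809, 156]);
translate([2205, 370, 261]) cube([21, 809, 156]);
translate([418, 302, 417]) cube([87, 945, 16]);
translate([562, 302, 417]) cube([87, 945, 16]);
translate([706, 302, 417]) cube([87, 945, 16]);
translate([850, 302, 417]) cube([87, 945, 16]);
translate([994, 302, 417]) cube([87, 945, 16]);
translate([1138, 302, 417]) cube([87, 945, 16]);
translate([1282, 302, 417]) cube([87, 945, 16]);
translate([1426, 302, 417]) cube([87, 945, 16]);
translate([1570, 302, 417]) cube([87, 945, 16]);
translate([1714, 302, 417]) cube([87, 945, 16]);
translate([1858, 302, 417]) cube([87, 945, 16]);
translate([2002, 302, 417]) cube([87, 945, 16]);


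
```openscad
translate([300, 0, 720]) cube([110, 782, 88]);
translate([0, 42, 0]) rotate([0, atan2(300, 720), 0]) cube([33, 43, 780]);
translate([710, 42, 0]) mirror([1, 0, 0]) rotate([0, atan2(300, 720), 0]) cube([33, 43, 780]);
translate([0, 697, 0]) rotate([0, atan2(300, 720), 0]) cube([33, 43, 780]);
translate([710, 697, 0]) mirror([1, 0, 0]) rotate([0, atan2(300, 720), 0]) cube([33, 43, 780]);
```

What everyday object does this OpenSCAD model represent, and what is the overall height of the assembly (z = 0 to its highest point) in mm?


A sawhorse. The overall height is 808 mm.

A beam across two mirrored pairs of raked legs — a sawhorse. The beam's underside is at z = 720 (matching the legs' vertical rise in atan2(300, 720)) and the beam is 88 mm tall, so its top is at 720 + 88 = 808 mm. The raked legs top out at the beam's underside, so that is the highest point.


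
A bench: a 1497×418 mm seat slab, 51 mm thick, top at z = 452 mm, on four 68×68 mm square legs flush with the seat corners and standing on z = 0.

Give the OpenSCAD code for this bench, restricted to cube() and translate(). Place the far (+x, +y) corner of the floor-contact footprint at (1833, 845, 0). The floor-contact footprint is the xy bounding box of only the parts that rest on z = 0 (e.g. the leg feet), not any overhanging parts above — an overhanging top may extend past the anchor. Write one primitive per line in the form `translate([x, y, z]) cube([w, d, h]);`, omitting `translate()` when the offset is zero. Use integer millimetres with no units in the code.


// leg_h = 452 − 51 = 401
translate([336, 427, 401]) cube([1497, 418, 51]);
translate([336, 427, 0]) cube([68, 68, 401]);
translate([336, 777, 0]) cube([68, 68, 401]);
translate([1765, 427, 0]) cube([68, 68, 401]);
translate([1765, 777, 0]) cube([68, 68, 401]);
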